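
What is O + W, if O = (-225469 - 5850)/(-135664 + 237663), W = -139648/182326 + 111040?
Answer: 1032481098588307/9298534837 ≈ 1.1104e+5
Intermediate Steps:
W = 10122669696/91163 (W = -139648*1/182326 + 111040 = -69824/91163 + 111040 = 10122669696/91163 ≈ 1.1104e+5)
O = -231319/101999 ≈ -2.2679
O + W = -231319/101999 + 10122669696/91163 = 1032481098588307/9298534837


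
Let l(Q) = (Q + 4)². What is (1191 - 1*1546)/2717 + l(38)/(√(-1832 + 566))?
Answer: -355/2717 - 294*I*√1266/211 ≈ -0.13066 - 49.577*I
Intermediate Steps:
l(Q) = (4 + Q)²
(1191 - 1*1546)/2717 + l(38)/(√(-1832 + 566)) = (1191 - 1*1546)/2717 + (4 + 38)²/(√(-1832 + 566)) = (1191 - 1546)*(1/2717) + 42²/(√(-1266)) = -355*1/2717 + 1764/((I*√1266)) = -355/2717 + 1764*(-I*√1266/1266) = -355/2717 - 294*I*√1266/211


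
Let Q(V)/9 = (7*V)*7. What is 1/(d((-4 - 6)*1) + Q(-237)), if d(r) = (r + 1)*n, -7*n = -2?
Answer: -7/731637 ≈ -9.5676e-6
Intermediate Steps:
n = 2/7 (n = -⅐*(-2) = 2/7 ≈ 0.28571)
d(r) = 2/7 + 2*r/7 (d(r) = (r + 1)*(2/7) = (1 + r)*(2/7) = 2/7 + 2*r/7)
Q(V) = 441*V (Q(V) = 9*((7*V)*7) = 9*(49*V) = 441*V)
1/(d((-4 - 6)*1) + Q(-237)) = 1/((2/7 + 2*((-4 - 6)*1)/7) + 441*(-237)) = 1/((2/7 + 2*(-10*1)/7) - 104517) = 1/((2/7 + (2/7)*(-10)) - 104517) = 1/((2/7 - 20/7) - 104517) = 1/(-18/7 - 104517) = 1/(-731637/7) = -7/731637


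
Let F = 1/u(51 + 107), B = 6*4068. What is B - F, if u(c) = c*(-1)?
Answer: 3856465/158 ≈ 24408.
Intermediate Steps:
B = 24408
u(c) = -c
F = -1/158 (F = 1/(-(51 + 107)) = 1/(-1*158) = 1/(-158) = -1/158 ≈ -0.0063291)
B - F = 24408 - 1*(-1/158) = 24408 + 1/158 = 3856465/158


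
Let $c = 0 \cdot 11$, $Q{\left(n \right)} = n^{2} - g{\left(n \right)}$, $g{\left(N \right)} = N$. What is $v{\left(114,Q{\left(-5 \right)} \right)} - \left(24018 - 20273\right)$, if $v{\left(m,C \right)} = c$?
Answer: $-3745$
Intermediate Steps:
$Q{\left(n \right)} = n^{2} - n$
$c = 0$
$v{\left(m,C \right)} = 0$
$v{\left(114,Q{\left(-5 \right)} \right)} - \left(24018 - 20273\right) = 0 - \left(24018 - 20273\right) = 0 - 3745 = -3745$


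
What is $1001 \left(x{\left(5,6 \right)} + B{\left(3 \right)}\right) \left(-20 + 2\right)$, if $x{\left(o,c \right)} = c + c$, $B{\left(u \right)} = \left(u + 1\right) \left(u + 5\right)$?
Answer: $-792792$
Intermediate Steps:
$B{\left(u \right)} = \left(1 + u\right) \left(5 + u\right)$
$x{\left(o,c \right)} = 2 c$
$1001 \left(x{\left(5,6 \right)} + B{\left(3 \right)}\right) \left(-20 + 2\right) = 1001 \left(2 \cdot 6 + \left(5 + 3^{2} + 6 \cdot 3\right)\right) \left(-20 + 2\right) = 1001 \left(12 + \left(5 + 9 + 18\right)\right) \left(-18\right) = 1001 \left(12 + 32\right) \left(-18\right) = 1001 \cdot 44 \left(-18\right) = 1001 \left(-792\right) = -792792$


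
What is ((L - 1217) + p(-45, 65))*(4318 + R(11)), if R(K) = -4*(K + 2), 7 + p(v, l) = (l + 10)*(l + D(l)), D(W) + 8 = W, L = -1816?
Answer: 26065260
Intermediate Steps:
D(W) = -8 + W
p(v, l) = -7 + (-8 + 2*l)*(10 + l) (p(v, l) = -7 + (l + 10)*(l + (-8 + l)) = -7 + (10 + l)*(-8 + 2*l) = -7 + (-8 + 2*l)*(10 + l))
R(K) = -8 - 4*K (R(K) = -4*(2 + K) = -8 - 4*K)
((L - 1217) + p(-45, 65))*(4318 + R(11)) = ((-1816 - 1217) + (-87 + 2*65**2 + 12*65))*(4318 + (-8 - 4*11)) = (-3033 + (-87 + 2*4225 + 780))*(4318 + (-8 - 44)) = (-3033 + (-87 + 8450 + 780))*(4318 - 52) = (-3033 + 9143)*4266 = 6110*4266 = 26065260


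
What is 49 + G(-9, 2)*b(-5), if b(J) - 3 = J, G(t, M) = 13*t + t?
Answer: 301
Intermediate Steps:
G(t, M) = 14*t
b(J) = 3 + J
49 + G(-9, 2)*b(-5) = 49 + (14*(-9))*(3 - 5) = 49 - 126*(-2) = 49 + 252 = 301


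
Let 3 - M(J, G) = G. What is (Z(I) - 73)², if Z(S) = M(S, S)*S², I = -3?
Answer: 361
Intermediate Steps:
M(J, G) = 3 - G
Z(S) = S²*(3 - S) (Z(S) = (3 - S)*S² = S²*(3 - S))
(Z(I) - 73)² = ((-3)²*(3 - 1*(-3)) - 73)² = (9*(3 + 3) - 73)² = (9*6 - 73)² = (54 - 73)² = (-19)² = 361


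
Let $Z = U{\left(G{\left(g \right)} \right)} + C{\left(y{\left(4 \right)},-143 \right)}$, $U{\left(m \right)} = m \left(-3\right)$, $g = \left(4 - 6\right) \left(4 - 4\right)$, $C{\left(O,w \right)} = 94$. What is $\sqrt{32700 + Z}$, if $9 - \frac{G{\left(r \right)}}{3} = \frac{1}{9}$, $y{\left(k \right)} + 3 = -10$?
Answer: $\sqrt{32714} \approx 180.87$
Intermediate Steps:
$y{\left(k \right)} = -13$ ($y{\left(k \right)} = -3 - 10 = -13$)
$g = 0$ ($g = \left(-2\right) 0 = 0$)
$G{\left(r \right)} = \frac{80}{3}$ ($G{\left(r \right)} = 27 - \frac{3}{9} = 27 - \frac{1}{3} = \frac{80}{3}$)
$U{\left(m \right)} = - 3 m$
$Z = 14$ ($Z = \left(-3\right) \frac{80}{3} + 94 = -80 + 94 = 14$)
$\sqrt{32700 + Z} = \sqrt{32700 + 14} = \sqrt{32714}$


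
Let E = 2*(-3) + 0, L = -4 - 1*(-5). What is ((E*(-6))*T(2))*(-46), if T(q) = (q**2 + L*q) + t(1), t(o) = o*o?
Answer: -11592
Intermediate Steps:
t(o) = o**2
L = 1 (L = -4 + 5 = 1)
E = -6 (E = -6 + 0 = -6)
T(q) = 1 + q + q**2 (T(q) = (q**2 + 1*q) + 1**2 = (q**2 + q) + 1 = (q + q**2) + 1 = 1 + q + q**2)
((E*(-6))*T(2))*(-46) = ((-6*(-6))*(1 + 2 + 2**2))*(-46) = (36*(1 + 2 + 4))*(-46) = (36*7)*(-46) = 252*(-46) = -11592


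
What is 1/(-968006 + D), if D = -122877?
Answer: -1/1090883 ≈ -9.1669e-7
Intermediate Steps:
1/(-968006 + D) = 1/(-968006 - 122877) = 1/(-1090883) = -1/1090883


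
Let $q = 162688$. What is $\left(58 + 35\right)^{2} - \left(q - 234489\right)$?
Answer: $80450$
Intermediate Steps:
$\left(58 + 35\right)^{2} - \left(q - 234489\right) = \left(58 + 35\right)^{2} - \left(162688 - 234489\right) = 93^{2} - \left(162688 - 234489\right) = 8649 - -71801 = 8649 + 71801 = 80450$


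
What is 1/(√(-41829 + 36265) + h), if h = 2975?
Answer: 2975/8856189 - 2*I*√1391/8856189 ≈ 0.00033592 - 8.4226e-6*I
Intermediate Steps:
1/(√(-41829 + 36265) + h) = 1/(√(-41829 + 36265) + 2975) = 1/(√(-5564) + 2975) = 1/(2*I*√1391 + 2975) = 1/(2975 + 2*I*√1391)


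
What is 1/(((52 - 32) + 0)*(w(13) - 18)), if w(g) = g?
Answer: -1/100 ≈ -0.010000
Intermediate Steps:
1/(((52 - 32) + 0)*(w(13) - 18)) = 1/(((52 - 32) + 0)*(13 - 18)) = 1/((20 + 0)*(-5)) = 1/(20*(-5)) = 1/(-100) = -1/100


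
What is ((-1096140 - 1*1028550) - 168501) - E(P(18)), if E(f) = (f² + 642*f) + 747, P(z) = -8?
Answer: -2288866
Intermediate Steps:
E(f) = 747 + f² + 642*f
((-1096140 - 1*1028550) - 168501) - E(P(18)) = ((-1096140 - 1*1028550) - 168501) - (747 + (-8)² + 642*(-8)) = ((-1096140 - 1028550) - 168501) - (747 + 64 - 5136) = (-2124690 - 168501) - 1*(-4325) = -2293191 + 4325 = -2288866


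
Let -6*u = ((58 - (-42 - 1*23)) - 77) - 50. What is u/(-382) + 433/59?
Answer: 248050/33807 ≈ 7.3372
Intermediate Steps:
u = ⅔ (u = -(((58 - (-42 - 1*23)) - 77) - 50)/6 = -(((58 - (-42 - 23)) - 77) - 50)/6 = -(((58 - 1*(-65)) - 77) - 50)/6 = -(((58 + 65) - 77) - 50)/6 = -((123 - 77) - 50)/6 = -(46 - 50)/6 = -⅙*(-4) = ⅔ ≈ 0.66667)
u/(-382) + 433/59 = (⅔)/(-382) + 433/59 = (⅔)*(-1/382) + 433*(1/59) = -1/573 + 433/59 = 248050/33807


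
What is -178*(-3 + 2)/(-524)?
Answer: -89/262 ≈ -0.33969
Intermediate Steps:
-178*(-3 + 2)/(-524) = -178*(-1)*(-1/524) = 178*(-1/524) = -89/262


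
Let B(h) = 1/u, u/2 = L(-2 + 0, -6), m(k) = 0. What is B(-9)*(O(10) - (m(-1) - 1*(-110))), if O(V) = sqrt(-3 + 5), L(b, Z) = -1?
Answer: 55 - sqrt(2)/2 ≈ 54.293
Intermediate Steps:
u = -2 (u = 2*(-1) = -2)
O(V) = sqrt(2)
B(h) = -1/2 (B(h) = 1/(-2) = -1/2)
B(-9)*(O(10) - (m(-1) - 1*(-110))) = -(sqrt(2) - (0 - 1*(-110)))/2 = -(sqrt(2) - (0 + 110))/2 = -(sqrt(2) - 1*110)/2 = -(sqrt(2) - 110)/2 = -(-110 + sqrt(2))/2 = 55 - sqrt(2)/2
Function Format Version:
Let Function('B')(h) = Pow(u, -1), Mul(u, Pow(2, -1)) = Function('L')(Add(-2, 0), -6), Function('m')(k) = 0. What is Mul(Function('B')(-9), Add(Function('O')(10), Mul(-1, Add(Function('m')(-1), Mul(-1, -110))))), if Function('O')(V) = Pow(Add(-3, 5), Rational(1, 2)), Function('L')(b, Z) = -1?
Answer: Add(55, Mul(Rational(-1, 2), Pow(2, Rational(1, 2)))) ≈ 54.293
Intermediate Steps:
u = -2 (u = Mul(2, -1) = -2)
Function('O')(V) = Pow(2, Rational(1, 2))
Function('B')(h) = Rational(-1, 2) (Function('B')(h) = Pow(-2, -1) = Rational(-1, 2))
Mul(Function('B')(-9), Add(Function('O')(10), Mul(-1, Add(Function('m')(-1), Mul(-1, -110))))) = Mul(Rational(-1, 2), Add(Pow(2, Rational(1, 2)), Mul(-1, Add(0, Mul(-1, -110))))) = Mul(Rational(-1, 2), Add(Pow(2, Rational(1, 2)), Mul(-1, Add(0, 110)))) = Mul(Rational(-1, 2), Add(Pow(2, Rational(1, 2)), Mul(-1, 110))) = Mul(Rational(-1, 2), Add(Pow(2, Rational(1, 2)), -110)) = Mul(Rational(-1, 2), Add(-110, Pow(2, Rational(1, 2)))) = Add(55, Mul(Rational(-1, 2), Pow(2, Rational(1, 2))))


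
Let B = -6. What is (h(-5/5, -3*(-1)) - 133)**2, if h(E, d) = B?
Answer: 19321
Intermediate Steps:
h(E, d) = -6
(h(-5/5, -3*(-1)) - 133)**2 = (-6 - 133)**2 = (-139)**2 = 19321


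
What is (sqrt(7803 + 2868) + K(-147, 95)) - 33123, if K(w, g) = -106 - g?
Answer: -33324 + sqrt(10671) ≈ -33221.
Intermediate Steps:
(sqrt(7803 + 2868) + K(-147, 95)) - 33123 = (sqrt(7803 + 2868) + (-106 - 1*95)) - 33123 = (sqrt(10671) + (-106 - 95)) - 33123 = (sqrt(10671) - 201) - 33123 = (-201 + sqrt(10671)) - 33123 = -33324 + sqrt(10671)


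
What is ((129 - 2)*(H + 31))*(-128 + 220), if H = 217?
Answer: 2897632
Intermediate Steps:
((129 - 2)*(H + 31))*(-128 + 220) = ((129 - 2)*(217 + 31))*(-128 + 220) = (127*248)*92 = 31496*92 = 2897632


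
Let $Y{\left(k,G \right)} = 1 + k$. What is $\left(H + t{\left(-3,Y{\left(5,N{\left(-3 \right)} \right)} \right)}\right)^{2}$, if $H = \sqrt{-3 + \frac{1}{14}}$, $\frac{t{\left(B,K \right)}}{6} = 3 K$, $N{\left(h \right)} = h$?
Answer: $\frac{\left(1512 + i \sqrt{574}\right)^{2}}{196} \approx 11661.0 + 369.64 i$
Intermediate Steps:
$t{\left(B,K \right)} = 18 K$ ($t{\left(B,K \right)} = 6 \cdot 3 K = 18 K$)
$H = \frac{i \sqrt{574}}{14}$ ($H = \sqrt{-3 + \frac{1}{14}} = \sqrt{- \frac{41}{14}} = \frac{i \sqrt{574}}{14} \approx 1.7113 i$)
$\left(H + t{\left(-3,Y{\left(5,N{\left(-3 \right)} \right)} \right)}\right)^{2} = \left(\frac{i \sqrt{574}}{14} + 18 \left(1 + 5\right)\right)^{2} = \left(\frac{i \sqrt{574}}{14} + 18 \cdot 6\right)^{2} = \left(\frac{i \sqrt{574}}{14} + 108\right)^{2} = \left(108 + \frac{i \sqrt{574}}{14}\right)^{2}$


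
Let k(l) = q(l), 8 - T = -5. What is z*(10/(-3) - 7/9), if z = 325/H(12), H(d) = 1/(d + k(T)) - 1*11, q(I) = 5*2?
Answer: 264550/2169 ≈ 121.97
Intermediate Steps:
T = 13 (T = 8 - 1*(-5) = 8 + 5 = 13)
q(I) = 10
k(l) = 10
H(d) = -11 + 1/(10 + d) (H(d) = 1/(d + 10) - 1*11 = 1/(10 + d) - 11 = -11 + 1/(10 + d))
z = -7150/241 (z = 325/(((-109 - 11*12)/(10 + 12))) = 325/(((-109 - 132)/22)) = 325/(((1/22)*(-241))) = 325/(-241/22) = 325*(-22/241) = -7150/241 ≈ -29.668)
z*(10/(-3) - 7/9) = -7150*(10/(-3) - 7/9)/241 = -7150*(10*(-1/3) - 7*1/9)/241 = -7150*(-10/3 - 7/9)/241 = -7150/241*(-37/9) = 264550/2169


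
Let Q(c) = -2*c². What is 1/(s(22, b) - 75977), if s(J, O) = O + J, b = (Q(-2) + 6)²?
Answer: -1/75951 ≈ -1.3166e-5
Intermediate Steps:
b = 4 (b = (-2*(-2)² + 6)² = (-2*4 + 6)² = (-8 + 6)² = (-2)² = 4)
s(J, O) = J + O
1/(s(22, b) - 75977) = 1/((22 + 4) - 75977) = 1/(26 - 75977) = 1/(-75951) = -1/75951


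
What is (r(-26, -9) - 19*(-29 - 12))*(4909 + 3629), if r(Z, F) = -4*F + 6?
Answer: 7009698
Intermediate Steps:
r(Z, F) = 6 - 4*F
(r(-26, -9) - 19*(-29 - 12))*(4909 + 3629) = ((6 - 4*(-9)) - 19*(-29 - 12))*(4909 + 3629) = ((6 + 36) - 19*(-41))*8538 = (42 + 779)*8538 = 821*8538 = 7009698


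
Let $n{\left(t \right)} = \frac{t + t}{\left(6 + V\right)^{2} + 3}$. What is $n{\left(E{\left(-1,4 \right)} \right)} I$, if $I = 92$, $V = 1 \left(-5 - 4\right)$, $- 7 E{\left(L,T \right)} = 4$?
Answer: $- \frac{184}{21} \approx -8.7619$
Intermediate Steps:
$E{\left(L,T \right)} = - \frac{4}{7}$ ($E{\left(L,T \right)} = \left(- \frac{1}{7}\right) 4 = - \frac{4}{7}$)
$V = -9$ ($V = 1 \left(-9\right) = -9$)
$n{\left(t \right)} = \frac{t}{6}$ ($n{\left(t \right)} = \frac{t + t}{\left(6 - 9\right)^{2} + 3} = \frac{2 t}{\left(-3\right)^{2} + 3} = \frac{2 t}{9 + 3} = \frac{2 t}{12} = 2 t \frac{1}{12} = \frac{t}{6}$)
$n{\left(E{\left(-1,4 \right)} \right)} I = \frac{1}{6} \left(- \frac{4}{7}\right) 92 = \left(- \frac{2}{21}\right) 92 = - \frac{184}{21}$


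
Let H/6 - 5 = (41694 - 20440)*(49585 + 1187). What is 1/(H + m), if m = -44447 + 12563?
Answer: 1/6474616674 ≈ 1.5445e-10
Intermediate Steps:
m = -31884
H = 6474648558 (H = 30 + 6*((41694 - 20440)*(49585 + 1187)) = 30 + 6*(21254*50772) = 30 + 6*1079108088 = 30 + 6474648528 = 6474648558)
1/(H + m) = 1/(6474648558 - 31884) = 1/6474616674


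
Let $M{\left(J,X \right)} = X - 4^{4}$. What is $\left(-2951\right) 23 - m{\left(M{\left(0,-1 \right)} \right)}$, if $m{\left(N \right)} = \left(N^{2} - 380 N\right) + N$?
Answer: $-231325$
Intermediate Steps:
$M{\left(J,X \right)} = -256 + X$ ($M{\left(J,X \right)} = X - 256 = -256 + X$)
$m{\left(N \right)} = N^{2} - 379 N$
$\left(-2951\right) 23 - m{\left(M{\left(0,-1 \right)} \right)} = \left(-2951\right) 23 - \left(-256 - 1\right) \left(-379 - 257\right) = -67873 - - 257 \left(-379 - 257\right) = -67873 - \left(-257\right) \left(-636\right) = -67873 - 163452 = -231325$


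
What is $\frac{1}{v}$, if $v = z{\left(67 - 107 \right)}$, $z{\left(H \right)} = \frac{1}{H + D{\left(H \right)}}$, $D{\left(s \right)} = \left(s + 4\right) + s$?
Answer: $-116$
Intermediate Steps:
$D{\left(s \right)} = 4 + 2 s$ ($D{\left(s \right)} = \left(4 + s\right) + s = 4 + 2 s$)
$z{\left(H \right)} = \frac{1}{4 + 3 H}$ ($z{\left(H \right)} = \frac{1}{H + \left(4 + 2 H\right)} = \frac{1}{4 + 3 H}$)
$v = - \frac{1}{116}$ ($v = \frac{1}{4 + 3 \left(67 - 107\right)} = \frac{1}{4 + 3 \left(-40\right)} = \frac{1}{4 - 120} = \frac{1}{-116} = - \frac{1}{116} \approx -0.0086207$)
$\frac{1}{v} = \frac{1}{- \frac{1}{116}} = -116$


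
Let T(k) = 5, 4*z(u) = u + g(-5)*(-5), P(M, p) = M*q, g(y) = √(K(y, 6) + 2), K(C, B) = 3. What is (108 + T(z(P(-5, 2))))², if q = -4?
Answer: 12769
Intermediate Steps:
g(y) = √5 (g(y) = √(3 + 2) = √5)
P(M, p) = -4*M (P(M, p) = M*(-4) = -4*M)
z(u) = -5*√5/4 + u/4 (z(u) = (u + √5*(-5))/4 = (u - 5*√5)/4 = -5*√5/4 + u/4)
(108 + T(z(P(-5, 2))))² = (108 + 5)² = 113² = 12769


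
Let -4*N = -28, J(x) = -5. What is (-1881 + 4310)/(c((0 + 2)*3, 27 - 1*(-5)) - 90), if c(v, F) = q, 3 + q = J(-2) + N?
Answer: -347/13 ≈ -26.692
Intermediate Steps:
N = 7 (N = -¼*(-28) = 7)
q = -1 (q = -3 + (-5 + 7) = -3 + 2 = -1)
c(v, F) = -1
(-1881 + 4310)/(c((0 + 2)*3, 27 - 1*(-5)) - 90) = (-1881 + 4310)/(-1 - 90) = 2429/(-91) = 2429*(-1/91) = -347/13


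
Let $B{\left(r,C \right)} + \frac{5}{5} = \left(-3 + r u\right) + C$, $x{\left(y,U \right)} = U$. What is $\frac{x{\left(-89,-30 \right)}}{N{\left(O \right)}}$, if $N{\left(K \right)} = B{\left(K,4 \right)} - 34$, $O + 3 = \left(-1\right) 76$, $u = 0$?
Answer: $\frac{15}{17} \approx 0.88235$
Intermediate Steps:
$O = -79$ ($O = -3 - 76 = -79$)
$B{\left(r,C \right)} = -4 + C$ ($B{\left(r,C \right)} = -1 + \left(\left(-3 + r 0\right) + C\right) = -1 + \left(\left(-3 + 0\right) + C\right) = -1 + \left(-3 + C\right) = -4 + C$)
$N{\left(K \right)} = -34$ ($N{\left(K \right)} = \left(-4 + 4\right) - 34 = 0 - 34 = -34$)
$\frac{x{\left(-89,-30 \right)}}{N{\left(O \right)}} = - \frac{30}{-34} = \left(-30\right) \left(- \frac{1}{34}\right) = \frac{15}{17}$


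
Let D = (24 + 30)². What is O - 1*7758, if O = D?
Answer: -4842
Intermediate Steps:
D = 2916 (D = 54² = 2916)
O = 2916
O - 1*7758 = 2916 - 1*7758 = 2916 - 7758 = -4842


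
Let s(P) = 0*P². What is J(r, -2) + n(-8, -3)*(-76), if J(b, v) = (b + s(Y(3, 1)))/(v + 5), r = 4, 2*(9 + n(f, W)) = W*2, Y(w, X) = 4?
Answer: 2740/3 ≈ 913.33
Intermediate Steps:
s(P) = 0
n(f, W) = -9 + W (n(f, W) = -9 + (W*2)/2 = -9 + (2*W)/2 = -9 + W)
J(b, v) = b/(5 + v) (J(b, v) = (b + 0)/(v + 5) = b/(5 + v))
J(r, -2) + n(-8, -3)*(-76) = 4/(5 - 2) + (-9 - 3)*(-76) = 4/3 - 12*(-76) = 4*(⅓) + 912 = 4/3 + 912 = 2740/3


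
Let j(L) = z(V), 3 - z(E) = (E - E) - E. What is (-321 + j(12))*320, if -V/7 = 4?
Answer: -110720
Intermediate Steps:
V = -28 (V = -7*4 = -28)
z(E) = 3 + E (z(E) = 3 - ((E - E) - E) = 3 - (0 - E) = 3 - (-1)*E = 3 + E)
j(L) = -25 (j(L) = 3 - 28 = -25)
(-321 + j(12))*320 = (-321 - 25)*320 = -346*320 = -110720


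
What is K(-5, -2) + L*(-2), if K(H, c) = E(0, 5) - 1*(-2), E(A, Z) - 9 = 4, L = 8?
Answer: -1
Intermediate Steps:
E(A, Z) = 13 (E(A, Z) = 9 + 4 = 13)
K(H, c) = 15 (K(H, c) = 13 - 1*(-2) = 13 + 2 = 15)
K(-5, -2) + L*(-2) = 15 + 8*(-2) = 15 - 16 = -1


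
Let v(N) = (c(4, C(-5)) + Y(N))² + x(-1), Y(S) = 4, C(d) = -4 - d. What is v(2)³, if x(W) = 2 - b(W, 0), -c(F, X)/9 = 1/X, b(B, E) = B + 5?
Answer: 12167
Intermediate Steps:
b(B, E) = 5 + B
c(F, X) = -9/X
x(W) = -3 - W (x(W) = 2 - (5 + W) = 2 + (-5 - W) = -3 - W)
v(N) = 23 (v(N) = (-9/(-4 - 1*(-5)) + 4)² + (-3 - 1*(-1)) = (-9/(-4 + 5) + 4)² + (-3 + 1) = (-9/1 + 4)² - 2 = (-9*1 + 4)² - 2 = (-9 + 4)² - 2 = (-5)² - 2 = 25 - 2 = 23)
v(2)³ = 23³ = 12167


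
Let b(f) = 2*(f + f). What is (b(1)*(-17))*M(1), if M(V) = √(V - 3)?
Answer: -68*I*√2 ≈ -96.167*I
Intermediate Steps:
M(V) = √(-3 + V)
b(f) = 4*f (b(f) = 2*(2*f) = 4*f)
(b(1)*(-17))*M(1) = ((4*1)*(-17))*√(-3 + 1) = (4*(-17))*√(-2) = -68*I*√2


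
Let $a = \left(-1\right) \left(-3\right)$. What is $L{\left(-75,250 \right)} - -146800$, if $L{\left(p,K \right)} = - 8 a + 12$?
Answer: $146788$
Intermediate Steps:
$a = 3$
$L{\left(p,K \right)} = -12$ ($L{\left(p,K \right)} = \left(-8\right) 3 + 12 = -24 + 12 = -12$)
$L{\left(-75,250 \right)} - -146800 = -12 - -146800 = -12 + 146800 = 146788$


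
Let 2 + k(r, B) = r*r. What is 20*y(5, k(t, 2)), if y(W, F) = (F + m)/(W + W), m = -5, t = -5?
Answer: 36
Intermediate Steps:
k(r, B) = -2 + r² (k(r, B) = -2 + r*r = -2 + r²)
y(W, F) = (-5 + F)/(2*W) (y(W, F) = (F - 5)/(W + W) = (-5 + F)/((2*W)) = (-5 + F)*(1/(2*W)) = (-5 + F)/(2*W))
20*y(5, k(t, 2)) = 20*((½)*(-5 + (-2 + (-5)²))/5) = 20*((½)*(⅕)*(-5 + (-2 + 25))) = 20*((½)*(⅕)*(-5 + 23)) = 20*((½)*(⅕)*18) = 20*(9/5) = 36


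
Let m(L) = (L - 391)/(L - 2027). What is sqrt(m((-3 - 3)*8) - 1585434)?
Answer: I*sqrt(273051334213)/415 ≈ 1259.1*I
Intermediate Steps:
m(L) = (-391 + L)/(-2027 + L)
sqrt(m((-3 - 3)*8) - 1585434) = sqrt((-391 + (-3 - 3)*8)/(-2027 + (-3 - 3)*8) - 1585434) = sqrt((-391 - 6*8)/(-2027 - 6*8) - 1585434) = sqrt((-391 - 48)/(-2027 - 48) - 1585434) = sqrt(-439/(-2075) - 1585434) = sqrt(-1/2075*(-439) - 1585434) = sqrt(439/2075 - 1585434) = sqrt(-3289775111/2075) = I*sqrt(273051334213)/415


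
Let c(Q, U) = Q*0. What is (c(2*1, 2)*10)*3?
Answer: 0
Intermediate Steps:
c(Q, U) = 0
(c(2*1, 2)*10)*3 = (0*10)*3 = 0*3 = 0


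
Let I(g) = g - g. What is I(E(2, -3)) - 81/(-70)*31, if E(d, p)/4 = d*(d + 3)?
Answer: 2511/70 ≈ 35.871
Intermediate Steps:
E(d, p) = 4*d*(3 + d) (E(d, p) = 4*(d*(d + 3)) = 4*(d*(3 + d)) = 4*d*(3 + d))
I(g) = 0
I(E(2, -3)) - 81/(-70)*31 = 0 - 81/(-70)*31 = 0 - 81*(-1/70)*31 = 0 + (81/70)*31 = 0 + 2511/70 = 2511/70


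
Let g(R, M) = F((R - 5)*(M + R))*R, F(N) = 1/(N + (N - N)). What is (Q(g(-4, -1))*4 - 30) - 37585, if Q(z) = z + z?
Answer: -1692707/45 ≈ -37616.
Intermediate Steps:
F(N) = 1/N (F(N) = 1/(N + 0) = 1/N)
g(R, M) = R/((-5 + R)*(M + R)) (g(R, M) = R/(((R - 5)*(M + R))) = R/(((-5 + R)*(M + R))) = (1/((-5 + R)*(M + R)))*R = R/((-5 + R)*(M + R)))
Q(z) = 2*z
(Q(g(-4, -1))*4 - 30) - 37585 = ((2*(-4/((-4)² - 5*(-1) - 5*(-4) - 1*(-4))))*4 - 30) - 37585 = ((2*(-4/(16 + 5 + 20 + 4)))*4 - 30) - 37585 = ((2*(-4/45))*4 - 30) - 37585 = (-8/45*4 - 30) - 37585 = (-32/45 - 30) - 37585 = -1382/45 - 37585 = -1692707/45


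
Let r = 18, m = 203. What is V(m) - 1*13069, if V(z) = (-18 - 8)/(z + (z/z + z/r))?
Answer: -50642843/3875 ≈ -13069.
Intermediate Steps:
V(z) = -26/(1 + 19*z/18) (V(z) = (-18 - 8)/(z + (z/z + z/18)) = -26/(z + (1 + z*(1/18))) = -26/(z + (1 + z/18)) = -26/(1 + 19*z/18))
V(m) - 1*13069 = -468/(18 + 19*203) - 1*13069 = -468/(18 + 3857) - 13069 = -468/3875 - 13069 = -50642843/3875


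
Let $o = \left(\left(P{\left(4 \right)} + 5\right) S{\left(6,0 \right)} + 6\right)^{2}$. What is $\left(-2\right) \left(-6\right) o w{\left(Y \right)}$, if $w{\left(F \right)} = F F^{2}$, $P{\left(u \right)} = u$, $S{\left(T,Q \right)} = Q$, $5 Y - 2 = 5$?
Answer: $\frac{148176}{125} \approx 1185.4$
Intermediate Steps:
$Y = \frac{7}{5}$ ($Y = \frac{2}{5} + \frac{1}{5} \cdot 5 = \frac{2}{5} + 1 = \frac{7}{5} \approx 1.4$)
$w{\left(F \right)} = F^{3}$
$o = 36$ ($o = \left(\left(4 + 5\right) 0 + 6\right)^{2} = \left(9 \cdot 0 + 6\right)^{2} = \left(0 + 6\right)^{2} = 6^{2} = 36$)
$\left(-2\right) \left(-6\right) o w{\left(Y \right)} = \left(-2\right) \left(-6\right) 36 \left(\frac{7}{5}\right)^{3} = 12 \cdot 36 \cdot \frac{343}{125} = 432 \cdot \frac{343}{125} = \frac{148176}{125}$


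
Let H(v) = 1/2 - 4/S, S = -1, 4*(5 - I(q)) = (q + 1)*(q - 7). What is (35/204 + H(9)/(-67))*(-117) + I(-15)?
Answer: -383685/4556 ≈ -84.215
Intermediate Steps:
I(q) = 5 - (1 + q)*(-7 + q)/4 (I(q) = 5 - (q + 1)*(q - 7)/4 = 5 - (1 + q)*(-7 + q)/4)
H(v) = 9/2 (H(v) = 1/2 - 4/(-1) = 1*(1/2) - 4*(-1) = 1/2 + 4 = 9/2)
(35/204 + H(9)/(-67))*(-117) + I(-15) = (35/204 + (9/2)/(-67))*(-117) + (27/4 - 1/4*(-15)**2 + (3/2)*(-15)) = (35*(1/204) + (9/2)*(-1/67))*(-117) + (27/4 - 1/4*225 - 45/2) = (35/204 - 9/134)*(-117) + (27/4 - 225/4 - 45/2) = (1427/13668)*(-117) - 72 = -55653/4556 - 72 = -383685/4556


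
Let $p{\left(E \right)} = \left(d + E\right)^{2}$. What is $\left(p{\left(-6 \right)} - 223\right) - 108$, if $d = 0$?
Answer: $-295$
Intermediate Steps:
$p{\left(E \right)} = E^{2}$ ($p{\left(E \right)} = \left(0 + E\right)^{2} = E^{2}$)
$\left(p{\left(-6 \right)} - 223\right) - 108 = \left(\left(-6\right)^{2} - 223\right) - 108 = \left(36 - 223\right) - 108 = -187 - 108 = -295$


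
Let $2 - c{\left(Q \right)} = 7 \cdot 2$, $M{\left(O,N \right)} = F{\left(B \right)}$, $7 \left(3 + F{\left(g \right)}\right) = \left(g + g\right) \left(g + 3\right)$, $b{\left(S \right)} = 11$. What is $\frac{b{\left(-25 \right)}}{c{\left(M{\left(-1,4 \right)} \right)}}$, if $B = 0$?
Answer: $- \frac{11}{12} \approx -0.91667$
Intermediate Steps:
$F{\left(g \right)} = -3 + \frac{2 g \left(3 + g\right)}{7}$ ($F{\left(g \right)} = -3 + \frac{\left(g + g\right) \left(g + 3\right)}{7} = -3 + \frac{2 g \left(3 + g\right)}{7}$)
$M{\left(O,N \right)} = -3$ ($M{\left(O,N \right)} = -3 + \frac{2 \cdot 0^{2}}{7} + \frac{6}{7} \cdot 0 = -3 + \frac{2}{7} \cdot 0 + 0 = -3 + 0 + 0 = -3$)
$c{\left(Q \right)} = -12$ ($c{\left(Q \right)} = 2 - 7 \cdot 2 = 2 - 14 = -12$)
$\frac{b{\left(-25 \right)}}{c{\left(M{\left(-1,4 \right)} \right)}} = \frac{11}{-12} = 11 \left(- \frac{1}{12}\right) = - \frac{11}{12}$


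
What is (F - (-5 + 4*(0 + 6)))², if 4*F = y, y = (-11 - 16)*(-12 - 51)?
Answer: 2640625/16 ≈ 1.6504e+5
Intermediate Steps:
y = 1701 (y = -27*(-63) = 1701)
F = 1701/4 (F = (¼)*1701 = 1701/4 ≈ 425.25)
(F - (-5 + 4*(0 + 6)))² = (1701/4 - (-5 + 4*(0 + 6)))² = (1701/4 - (-5 + 4*6))² = (1701/4 - (-5 + 24))² = (1701/4 - 1*19)² = (1701/4 - 19)² = (1625/4)² = 2640625/16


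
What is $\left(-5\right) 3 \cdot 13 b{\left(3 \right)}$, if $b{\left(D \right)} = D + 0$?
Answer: $-585$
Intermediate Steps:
$b{\left(D \right)} = D$
$\left(-5\right) 3 \cdot 13 b{\left(3 \right)} = \left(-5\right) 3 \cdot 13 \cdot 3 = \left(-15\right) 13 \cdot 3 = \left(-195\right) 3 = -585$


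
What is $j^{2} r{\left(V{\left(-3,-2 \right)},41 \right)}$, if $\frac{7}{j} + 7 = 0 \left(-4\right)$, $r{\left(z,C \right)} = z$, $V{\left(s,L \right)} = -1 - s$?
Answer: $2$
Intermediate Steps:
$j = -1$ ($j = \frac{7}{-7 + 0 \left(-4\right)} = \frac{7}{-7 + 0} = \frac{7}{-7} = 7 \left(- \frac{1}{7}\right) = -1$)
$j^{2} r{\left(V{\left(-3,-2 \right)},41 \right)} = \left(-1\right)^{2} \left(-1 - -3\right) = 1 \left(-1 + 3\right) = 1 \cdot 2 = 2$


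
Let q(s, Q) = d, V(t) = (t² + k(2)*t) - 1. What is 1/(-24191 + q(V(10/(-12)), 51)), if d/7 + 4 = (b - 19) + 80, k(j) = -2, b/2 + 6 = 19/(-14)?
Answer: -1/23895 ≈ -4.1850e-5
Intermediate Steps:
b = -103/7 (b = -12 + 2*(19/(-14)) = -12 + 2*(19*(-1/14)) = -12 + 2*(-19/14) = -12 - 19/7 = -103/7 ≈ -14.714)
V(t) = -1 + t² - 2*t (V(t) = (t² - 2*t) - 1 = -1 + t² - 2*t)
d = 296 (d = -28 + 7*((-103/7 - 19) + 80) = -28 + 7*(-236/7 + 80) = -28 + 7*(324/7) = -28 + 324 = 296)
q(s, Q) = 296
1/(-24191 + q(V(10/(-12)), 51)) = 1/(-24191 + 296) = 1/(-23895) = -1/23895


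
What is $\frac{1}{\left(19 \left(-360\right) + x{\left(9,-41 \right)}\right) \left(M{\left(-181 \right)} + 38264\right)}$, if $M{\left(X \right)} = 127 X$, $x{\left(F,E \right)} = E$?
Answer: $- \frac{1}{105121037} \approx -9.5128 \cdot 10^{-9}$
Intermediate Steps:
$\frac{1}{\left(19 \left(-360\right) + x{\left(9,-41 \right)}\right) \left(M{\left(-181 \right)} + 38264\right)} = \frac{1}{\left(19 \left(-360\right) - 41\right) \left(127 \left(-181\right) + 38264\right)} = \frac{1}{\left(-6840 - 41\right) \left(-22987 + 38264\right)} = \frac{1}{\left(-6881\right) 15277} = \frac{1}{-105121037} = - \frac{1}{105121037}$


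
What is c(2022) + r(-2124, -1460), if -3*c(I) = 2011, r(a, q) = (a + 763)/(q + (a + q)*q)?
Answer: -10519907063/15693540 ≈ -670.33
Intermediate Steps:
r(a, q) = (763 + a)/(q + q*(a + q))
c(I) = -2011/3 (c(I) = -⅓*2011 = -2011/3)
c(2022) + r(-2124, -1460) = -2011/3 + (763 - 2124)/((-1460)*(1 - 2124 - 1460)) = -2011/3 - 1/1460*(-1361)/(-3583) = -2011/3 - 1/1460*(-1/3583)*(-1361) = -2011/3 - 1361/5231180 = -10519907063/15693540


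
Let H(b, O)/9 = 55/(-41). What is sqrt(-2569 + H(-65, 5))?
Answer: 4*I*sqrt(271174)/41 ≈ 50.804*I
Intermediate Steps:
H(b, O) = -495/41 (H(b, O) = 9*(55/(-41)) = 9*(55*(-1/41)) = 9*(-55/41) = -495/41)
sqrt(-2569 + H(-65, 5)) = sqrt(-2569 - 495/41) = sqrt(-105824/41) = 4*I*sqrt(271174)/41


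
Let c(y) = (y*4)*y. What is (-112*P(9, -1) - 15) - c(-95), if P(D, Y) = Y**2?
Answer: -36227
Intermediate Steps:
c(y) = 4*y**2 (c(y) = (4*y)*y = 4*y**2)
(-112*P(9, -1) - 15) - c(-95) = (-112*(-1)**2 - 15) - 4*(-95)**2 = (-112*1 - 15) - 4*9025 = (-112 - 15) - 1*36100 = -127 - 36100 = -36227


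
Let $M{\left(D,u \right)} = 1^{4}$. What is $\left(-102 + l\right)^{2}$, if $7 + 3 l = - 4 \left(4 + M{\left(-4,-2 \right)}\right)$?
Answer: $12321$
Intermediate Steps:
$M{\left(D,u \right)} = 1$
$l = -9$ ($l = - \frac{7}{3} + \frac{\left(-4\right) \left(4 + 1\right)}{3} = - \frac{7}{3} + \frac{\left(-4\right) 5}{3} = - \frac{7}{3} + \frac{1}{3} \left(-20\right) = - \frac{7}{3} - \frac{20}{3} = -9$)
$\left(-102 + l\right)^{2} = \left(-102 - 9\right)^{2} = \left(-111\right)^{2} = 12321$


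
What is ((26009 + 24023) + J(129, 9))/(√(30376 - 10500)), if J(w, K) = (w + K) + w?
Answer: 50299*√4969/9938 ≈ 356.78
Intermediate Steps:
J(w, K) = K + 2*w (J(w, K) = (K + w) + w = K + 2*w)
((26009 + 24023) + J(129, 9))/(√(30376 - 10500)) = ((26009 + 24023) + (9 + 2*129))/(√(30376 - 10500)) = (50032 + (9 + 258))/(√19876) = (50032 + 267)/((2*√4969)) = 50299*(√4969/9938) = 50299*√4969/9938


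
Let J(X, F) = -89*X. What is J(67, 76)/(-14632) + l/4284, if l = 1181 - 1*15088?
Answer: -44485433/15670872 ≈ -2.8387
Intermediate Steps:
l = -13907 (l = 1181 - 15088 = -13907)
J(67, 76)/(-14632) + l/4284 = -89*67/(-14632) - 13907/4284 = -5963*(-1/14632) - 13907*1/4284 = 5963/14632 - 13907/4284 = -44485433/15670872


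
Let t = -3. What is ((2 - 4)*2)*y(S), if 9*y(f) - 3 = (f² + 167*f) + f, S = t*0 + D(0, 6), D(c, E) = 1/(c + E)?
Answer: -1117/81 ≈ -13.790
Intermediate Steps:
D(c, E) = 1/(E + c)
S = ⅙ (S = -3*0 + 1/(6 + 0) = 0 + 1/6 = 0 + ⅙ = ⅙ ≈ 0.16667)
y(f) = ⅓ + f²/9 + 56*f/3 (y(f) = ⅓ + ((f² + 167*f) + f)/9 = ⅓ + (f² + 168*f)/9 = ⅓ + (f²/9 + 56*f/3) = ⅓ + f²/9 + 56*f/3)
((2 - 4)*2)*y(S) = ((2 - 4)*2)*(⅓ + (⅙)²/9 + (56/3)*(⅙)) = (-2*2)*(⅓ + (⅑)*(1/36) + 28/9) = -4*(⅓ + 1/324 + 28/9) = -4*1117/324 = -1117/81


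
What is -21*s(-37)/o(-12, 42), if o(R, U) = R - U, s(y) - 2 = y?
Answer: -245/18 ≈ -13.611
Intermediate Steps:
s(y) = 2 + y
-21*s(-37)/o(-12, 42) = -21*(2 - 37)/(-12 - 1*42) = -(-735)/(-12 - 42) = -(-735)/(-54) = -(-735)*(-1)/54 = -21*35/54 = -245/18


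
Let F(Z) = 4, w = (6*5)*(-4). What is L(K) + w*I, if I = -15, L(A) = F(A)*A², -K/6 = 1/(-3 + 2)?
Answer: 1944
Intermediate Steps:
K = 6 (K = -6/(-3 + 2) = -6/(-1) = -6*(-1) = 6)
w = -120 (w = 30*(-4) = -120)
L(A) = 4*A²
L(K) + w*I = 4*6² - 120*(-15) = 4*36 + 1800 = 144 + 1800 = 1944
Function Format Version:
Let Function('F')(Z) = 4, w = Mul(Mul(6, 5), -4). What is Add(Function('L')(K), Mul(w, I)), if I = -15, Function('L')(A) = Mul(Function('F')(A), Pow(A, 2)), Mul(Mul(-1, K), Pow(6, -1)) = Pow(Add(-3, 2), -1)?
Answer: 1944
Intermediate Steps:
K = 6 (K = Mul(-6, Pow(Add(-3, 2), -1)) = Mul(-6, Pow(-1, -1)) = Mul(-6, -1) = 6)
w = -120 (w = Mul(30, -4) = -120)
Function('L')(A) = Mul(4, Pow(A, 2))
Add(Function('L')(K), Mul(w, I)) = Add(Mul(4, Pow(6, 2)), Mul(-120, -15)) = Add(Mul(4, 36), 1800) = Add(144, 1800) = 1944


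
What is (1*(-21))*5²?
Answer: -525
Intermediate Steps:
(1*(-21))*5² = -21*25 = -525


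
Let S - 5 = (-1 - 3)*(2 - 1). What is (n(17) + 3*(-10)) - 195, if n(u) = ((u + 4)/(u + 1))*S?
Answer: -1343/6 ≈ -223.83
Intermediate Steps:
S = 1 (S = 5 + (-1 - 3)*(2 - 1) = 5 - 4*1 = 5 - 4 = 1)
n(u) = (4 + u)/(1 + u) (n(u) = ((u + 4)/(u + 1))*1 = ((4 + u)/(1 + u))*1 = (4 + u)/(1 + u))
(n(17) + 3*(-10)) - 195 = ((4 + 17)/(1 + 17) + 3*(-10)) - 195 = (21/18 - 30) - 195 = ((1/18)*21 - 30) - 195 = (7/6 - 30) - 195 = -173/6 - 195 = -1343/6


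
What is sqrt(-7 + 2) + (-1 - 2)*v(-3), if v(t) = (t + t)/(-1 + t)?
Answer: -9/2 + I*sqrt(5) ≈ -4.5 + 2.2361*I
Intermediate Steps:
v(t) = 2*t/(-1 + t) (v(t) = (2*t)/(-1 + t) = 2*t/(-1 + t))
sqrt(-7 + 2) + (-1 - 2)*v(-3) = sqrt(-7 + 2) + (-1 - 2)*(2*(-3)/(-1 - 3)) = sqrt(-5) - 6*(-3)/(-4) = I*sqrt(5) - 6*(-3)*(-1)/4 = I*sqrt(5) - 3*3/2 = I*sqrt(5) - 9/2 = -9/2 + I*sqrt(5)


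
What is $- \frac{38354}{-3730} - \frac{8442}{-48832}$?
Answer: $\frac{68013971}{6505120} \approx 10.455$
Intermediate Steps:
$- \frac{38354}{-3730} - \frac{8442}{-48832} = \left(-38354\right) \left(- \frac{1}{3730}\right) - - \frac{603}{3488} = \frac{19177}{1865} + \frac{603}{3488} = \frac{68013971}{6505120}$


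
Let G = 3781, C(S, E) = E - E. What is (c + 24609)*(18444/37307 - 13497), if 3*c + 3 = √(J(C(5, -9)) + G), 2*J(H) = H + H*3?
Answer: -12390475834080/37307 - 167838045*√3781/37307 ≈ -3.3240e+8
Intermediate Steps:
C(S, E) = 0
J(H) = 2*H (J(H) = (H + H*3)/2 = (H + 3*H)/2 = (4*H)/2 = 2*H)
c = -1 + √3781/3 (c = -1 + √(2*0 + 3781)/3 = -1 + √(0 + 3781)/3 = -1 + √3781/3 ≈ 19.497)
(c + 24609)*(18444/37307 - 13497) = ((-1 + √3781/3) + 24609)*(18444/37307 - 13497) = (24608 + √3781/3)*(18444*(1/37307) - 13497) = (24608 + √3781/3)*(18444/37307 - 13497) = (24608 + √3781/3)*(-503514135/37307) = -12390475834080/37307 - 167838045*√3781/37307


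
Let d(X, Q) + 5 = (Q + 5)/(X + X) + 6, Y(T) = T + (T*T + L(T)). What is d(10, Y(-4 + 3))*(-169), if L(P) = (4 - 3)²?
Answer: -2197/10 ≈ -219.70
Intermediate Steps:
L(P) = 1 (L(P) = 1² = 1)
Y(T) = 1 + T + T² (Y(T) = T + (T*T + 1) = T + (T² + 1) = T + (1 + T²) = 1 + T + T²)
d(X, Q) = 1 + (5 + Q)/(2*X) (d(X, Q) = -5 + ((Q + 5)/(X + X) + 6) = -5 + ((5 + Q)/((2*X)) + 6) = -5 + ((5 + Q)*(1/(2*X)) + 6) = -5 + ((5 + Q)/(2*X) + 6) = -5 + (6 + (5 + Q)/(2*X)) = 1 + (5 + Q)/(2*X))
d(10, Y(-4 + 3))*(-169) = ((½)*(5 + (1 + (-4 + 3) + (-4 + 3)²) + 2*10)/10)*(-169) = ((½)*(⅒)*(5 + (1 - 1 + (-1)²) + 20))*(-169) = ((½)*(⅒)*(5 + (1 - 1 + 1) + 20))*(-169) = ((½)*(⅒)*(5 + 1 + 20))*(-169) = ((½)*(⅒)*26)*(-169) = (13/10)*(-169) = -2197/10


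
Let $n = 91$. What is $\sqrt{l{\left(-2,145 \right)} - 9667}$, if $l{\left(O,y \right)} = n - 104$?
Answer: $44 i \sqrt{5} \approx 98.387 i$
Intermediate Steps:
$l{\left(O,y \right)} = -13$ ($l{\left(O,y \right)} = 91 - 104 = -13$)
$\sqrt{l{\left(-2,145 \right)} - 9667} = \sqrt{-13 - 9667} = \sqrt{-9680} = 44 i \sqrt{5}$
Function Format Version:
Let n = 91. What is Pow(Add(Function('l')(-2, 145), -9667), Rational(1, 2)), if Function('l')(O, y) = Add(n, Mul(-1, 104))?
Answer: Mul(44, I, Pow(5, Rational(1, 2))) ≈ Mul(98.387, I)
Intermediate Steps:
Function('l')(O, y) = -13 (Function('l')(O, y) = Add(91, Mul(-1, 104)) = Add(91, -104) = -13)
Pow(Add(Function('l')(-2, 145), -9667), Rational(1, 2)) = Pow(Add(-13, -9667), Rational(1, 2)) = Pow(-9680, Rational(1, 2)) = Mul(44, I, Pow(5, Rational(1, 2)))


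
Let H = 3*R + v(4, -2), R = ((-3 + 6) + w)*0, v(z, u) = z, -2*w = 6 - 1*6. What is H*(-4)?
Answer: -16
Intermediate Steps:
w = 0 (w = -(6 - 1*6)/2 = -(6 - 6)/2 = -½*0 = 0)
R = 0 (R = ((-3 + 6) + 0)*0 = (3 + 0)*0 = 3*0 = 0)
H = 4 (H = 3*0 + 4 = 0 + 4 = 4)
H*(-4) = 4*(-4) = -16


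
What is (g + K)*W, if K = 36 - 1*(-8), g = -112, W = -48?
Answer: 3264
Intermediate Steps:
K = 44 (K = 36 + 8 = 44)
(g + K)*W = (-112 + 44)*(-48) = -68*(-48) = 3264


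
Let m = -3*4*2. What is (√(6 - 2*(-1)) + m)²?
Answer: 584 - 96*√2 ≈ 448.24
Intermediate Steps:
m = -24 (m = -12*2 = -24)
(√(6 - 2*(-1)) + m)² = (√(6 - 2*(-1)) - 24)² = (√(6 + 2) - 24)² = (√8 - 24)² = (2*√2 - 24)² = (-24 + 2*√2)²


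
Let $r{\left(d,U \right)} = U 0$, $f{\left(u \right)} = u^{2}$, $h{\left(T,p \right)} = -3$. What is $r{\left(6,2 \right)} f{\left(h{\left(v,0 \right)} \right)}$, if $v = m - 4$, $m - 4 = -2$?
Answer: $0$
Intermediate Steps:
$m = 2$ ($m = 4 - 2 = 2$)
$v = -2$ ($v = 2 - 4 = -2$)
$r{\left(d,U \right)} = 0$
$r{\left(6,2 \right)} f{\left(h{\left(v,0 \right)} \right)} = 0 \left(-3\right)^{2} = 0 \cdot 9 = 0$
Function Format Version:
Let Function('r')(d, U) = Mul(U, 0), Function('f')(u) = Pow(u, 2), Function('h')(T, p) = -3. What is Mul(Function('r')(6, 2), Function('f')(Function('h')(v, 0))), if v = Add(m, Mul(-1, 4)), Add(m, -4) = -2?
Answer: 0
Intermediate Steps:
m = 2 (m = Add(4, -2) = 2)
v = -2 (v = Add(2, Mul(-1, 4)) = Add(2, -4) = -2)
Function('r')(d, U) = 0
Mul(Function('r')(6, 2), Function('f')(Function('h')(v, 0))) = Mul(0, Pow(-3, 2)) = Mul(0, 9) = 0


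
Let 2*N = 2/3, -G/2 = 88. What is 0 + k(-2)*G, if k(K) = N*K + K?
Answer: 1408/3 ≈ 469.33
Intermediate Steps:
G = -176 (G = -2*88 = -176)
N = 1/3 (N = (2/3)/2 = (2*(1/3))/2 = (1/2)*(2/3) = 1/3 ≈ 0.33333)
k(K) = 4*K/3 (k(K) = K/3 + K = 4*K/3)
0 + k(-2)*G = 0 + ((4/3)*(-2))*(-176) = 0 - 8/3*(-176) = 0 + 1408/3 = 1408/3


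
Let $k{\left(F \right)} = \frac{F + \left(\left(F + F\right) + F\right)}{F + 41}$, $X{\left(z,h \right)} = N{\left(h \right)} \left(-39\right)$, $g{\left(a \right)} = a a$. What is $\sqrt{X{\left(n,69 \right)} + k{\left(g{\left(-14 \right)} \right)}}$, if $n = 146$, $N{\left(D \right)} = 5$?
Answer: $\frac{i \sqrt{10767147}}{237} \approx 13.845 i$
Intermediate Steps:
$g{\left(a \right)} = a^{2}$
$X{\left(z,h \right)} = -195$ ($X{\left(z,h \right)} = 5 \left(-39\right) = -195$)
$k{\left(F \right)} = \frac{4 F}{41 + F}$ ($k{\left(F \right)} = \frac{F + \left(2 F + F\right)}{41 + F} = \frac{F + 3 F}{41 + F} = \frac{4 F}{41 + F}$)
$\sqrt{X{\left(n,69 \right)} + k{\left(g{\left(-14 \right)} \right)}} = \sqrt{-195 + \frac{4 \left(-14\right)^{2}}{41 + \left(-14\right)^{2}}} = \sqrt{-195 + 4 \cdot 196 \frac{1}{41 + 196}} = \sqrt{-195 + 4 \cdot 196 \cdot \frac{1}{237}} = \sqrt{-195 + \frac{784}{237}} = \sqrt{- \frac{45431}{237}} = \frac{i \sqrt{10767147}}{237}$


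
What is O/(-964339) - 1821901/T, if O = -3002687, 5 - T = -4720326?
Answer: 12416746340958/4551999276209 ≈ 2.7278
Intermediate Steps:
T = 4720331 (T = 5 - 1*(-4720326) = 5 + 4720326 = 4720331)
O/(-964339) - 1821901/T = -3002687/(-964339) - 1821901/4720331 = -3002687*(-1/964339) - 1821901*1/4720331 = 3002687/964339 - 1821901/4720331 = 12416746340958/4551999276209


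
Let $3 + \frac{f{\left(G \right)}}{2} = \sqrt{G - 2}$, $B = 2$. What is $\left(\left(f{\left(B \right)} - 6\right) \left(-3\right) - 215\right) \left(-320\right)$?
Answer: $57280$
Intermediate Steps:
$f{\left(G \right)} = -6 + 2 \sqrt{-2 + G}$ ($f{\left(G \right)} = -6 + 2 \sqrt{G - 2} = -6 + 2 \sqrt{-2 + G}$)
$\left(\left(f{\left(B \right)} - 6\right) \left(-3\right) - 215\right) \left(-320\right) = \left(\left(\left(-6 + 2 \sqrt{-2 + 2}\right) - 6\right) \left(-3\right) - 215\right) \left(-320\right) = \left(\left(\left(-6 + 2 \sqrt{0}\right) - 6\right) \left(-3\right) - 215\right) \left(-320\right) = \left(\left(\left(-6 + 2 \cdot 0\right) - 6\right) \left(-3\right) - 215\right) \left(-320\right) = \left(\left(\left(-6 + 0\right) - 6\right) \left(-3\right) - 215\right) \left(-320\right) = \left(\left(-6 - 6\right) \left(-3\right) - 215\right) \left(-320\right) = \left(\left(-12\right) \left(-3\right) - 215\right) \left(-320\right) = \left(36 - 215\right) \left(-320\right) = \left(-179\right) \left(-320\right) = 57280$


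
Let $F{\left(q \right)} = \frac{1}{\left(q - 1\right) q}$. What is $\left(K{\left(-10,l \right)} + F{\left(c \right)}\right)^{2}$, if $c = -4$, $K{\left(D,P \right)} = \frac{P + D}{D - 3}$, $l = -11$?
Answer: $\frac{187489}{67600} \approx 2.7735$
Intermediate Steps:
$K{\left(D,P \right)} = \frac{D + P}{-3 + D}$
$F{\left(q \right)} = \frac{1}{q \left(-1 + q\right)}$ ($F{\left(q \right)} = \frac{1}{\left(-1 + q\right) q} = \frac{1}{q \left(-1 + q\right)}$)
$\left(K{\left(-10,l \right)} + F{\left(c \right)}\right)^{2} = \left(\frac{-10 - 11}{-3 - 10} + \frac{1}{\left(-4\right) \left(-1 - 4\right)}\right)^{2} = \left(\frac{1}{-13} \left(-21\right) - \frac{1}{4 \left(-5\right)}\right)^{2} = \left(\left(- \frac{1}{13}\right) \left(-21\right) - - \frac{1}{20}\right)^{2} = \left(\frac{21}{13} + \frac{1}{20}\right)^{2} = \left(\frac{433}{260}\right)^{2} = \frac{187489}{67600}$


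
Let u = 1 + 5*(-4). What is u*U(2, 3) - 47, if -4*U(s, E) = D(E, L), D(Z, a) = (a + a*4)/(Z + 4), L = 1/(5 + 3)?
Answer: -10433/224 ≈ -46.576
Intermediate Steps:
L = ⅛ (L = 1/8 = ⅛ ≈ 0.12500)
D(Z, a) = 5*a/(4 + Z) (D(Z, a) = (a + 4*a)/(4 + Z) = (5*a)/(4 + Z) = 5*a/(4 + Z))
u = -19 (u = 1 - 20 = -19)
U(s, E) = -5/(32*(4 + E)) (U(s, E) = -5/(4*8*(4 + E)) = -5/(32*(4 + E)))
u*U(2, 3) - 47 = -(-95)/(128 + 32*3) - 47 = -(-95)/(128 + 96) - 47 = -(-95)/224 - 47 = -19*(-5/224) - 47 = 95/224 - 47 = -10433/224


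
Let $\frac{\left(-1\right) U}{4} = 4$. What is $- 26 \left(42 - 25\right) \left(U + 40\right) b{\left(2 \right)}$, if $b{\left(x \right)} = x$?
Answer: $-21216$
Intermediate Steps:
$U = -16$ ($U = \left(-4\right) 4 = -16$)
$- 26 \left(42 - 25\right) \left(U + 40\right) b{\left(2 \right)} = - 26 \left(42 - 25\right) \left(-16 + 40\right) 2 = - 26 \cdot 17 \cdot 24 \cdot 2 = \left(-26\right) 408 \cdot 2 = \left(-10608\right) 2 = -21216$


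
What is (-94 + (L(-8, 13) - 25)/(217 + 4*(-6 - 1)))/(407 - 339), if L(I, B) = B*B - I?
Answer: -8807/6426 ≈ -1.3705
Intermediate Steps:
L(I, B) = B**2 - I
(-94 + (L(-8, 13) - 25)/(217 + 4*(-6 - 1)))/(407 - 339) = (-94 + ((13**2 - 1*(-8)) - 25)/(217 + 4*(-6 - 1)))/(407 - 339) = (-94 + ((169 + 8) - 25)/(217 + 4*(-7)))/68 = (-94 + (177 - 25)/(217 - 28))*(1/68) = (-94 + 152/189)*(1/68) = -17614/189*1/68 = -8807/6426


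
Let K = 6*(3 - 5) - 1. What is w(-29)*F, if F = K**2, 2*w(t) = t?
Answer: -4901/2 ≈ -2450.5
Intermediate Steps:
K = -13 (K = 6*(-2) - 1 = -12 - 1 = -13)
w(t) = t/2
F = 169 (F = (-13)**2 = 169)
w(-29)*F = ((1/2)*(-29))*169 = -29/2*169 = -4901/2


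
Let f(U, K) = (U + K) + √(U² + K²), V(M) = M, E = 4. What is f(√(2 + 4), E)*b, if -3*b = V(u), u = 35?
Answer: -140/3 - 35*√6/3 - 35*√22/3 ≈ -129.97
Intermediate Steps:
b = -35/3 (b = -⅓*35 = -35/3 ≈ -11.667)
f(U, K) = K + U + √(K² + U²) (f(U, K) = (K + U) + √(K² + U²) = K + U + √(K² + U²))
f(√(2 + 4), E)*b = (4 + √(2 + 4) + √(4² + (√(2 + 4))²))*(-35/3) = (4 + √6 + √(16 + (√6)²))*(-35/3) = (4 + √6 + √(16 + 6))*(-35/3) = (4 + √6 + √22)*(-35/3) = -140/3 - 35*√6/3 - 35*√22/3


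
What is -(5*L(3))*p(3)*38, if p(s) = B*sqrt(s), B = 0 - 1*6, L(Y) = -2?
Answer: -2280*sqrt(3) ≈ -3949.1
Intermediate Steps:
B = -6 (B = 0 - 6 = -6)
p(s) = -6*sqrt(s)
-(5*L(3))*p(3)*38 = -(5*(-2))*(-6*sqrt(3))*38 = -(-(-60)*sqrt(3))*38 = -60*sqrt(3)*38 = -2280*sqrt(3)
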